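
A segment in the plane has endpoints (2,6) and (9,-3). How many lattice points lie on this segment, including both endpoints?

2

The number of lattice points on a segment between lattice points is gcd(|Δx|,|Δy|) + 1 = gcd(7,9) + 1 = 1 + 1 = 2.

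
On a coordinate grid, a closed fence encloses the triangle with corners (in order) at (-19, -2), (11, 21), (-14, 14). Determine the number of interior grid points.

182

Using the shoelace formula, 2A = |((-19)·21 − 11·(-2)) + (11·14 − (-14)·21) + ((-14)·(-2) − (-19)·14)| = 365, so the area is 182.5.
Summing gcd(|Δx|,|Δy|) over the edges gives the boundary count: gcd(30,23) + gcd(25,7) + gcd(5,16) = 1+1+1 = 3.
Pick's theorem gives I = A − B/2 + 1 = 182.5 − 3/2 + 1 = 182.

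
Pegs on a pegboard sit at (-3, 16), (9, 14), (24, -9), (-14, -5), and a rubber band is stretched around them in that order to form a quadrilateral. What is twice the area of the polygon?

1088

Using the shoelace formula, 2A = |((-3)·14 − 9·16) + (9·(-9) − 24·14) + (24·(-5) − (-14)·(-9)) + ((-14)·16 − (-3)·(-5))| = 1088, so the area is 544.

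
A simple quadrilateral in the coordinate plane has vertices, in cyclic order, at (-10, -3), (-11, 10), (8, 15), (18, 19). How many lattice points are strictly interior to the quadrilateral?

178

Using the shoelace formula, 2A = |((-10)·10 − (-11)·(-3)) + ((-11)·15 − 8·10) + (8·19 − 18·15) + (18·(-3) − (-10)·19)| = 360, so the area is 180.
Along each edge there are gcd(|Δx|,|Δy|)+1 lattice points, so counting each shared vertex once the boundary has gcd(1,13) + gcd(19,5) + gcd(10,4) + gcd(28,22) = 1+1+2+2 = 6.
Pick's theorem gives I = A − B/2 + 1 = 180 − 6/2 + 1 = 178.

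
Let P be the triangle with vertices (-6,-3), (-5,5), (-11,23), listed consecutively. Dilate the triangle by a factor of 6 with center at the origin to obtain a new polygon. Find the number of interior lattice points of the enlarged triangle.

The shoelace formula gives twice the area as |[(-6)·5 − (-5)·(-3)] + [(-5)·23 − (-11)·5] + [(-11)·(-3) − (-6)·23]| = 66, so the area is 33.
Along each edge there are gcd(|Δx|,|Δy|)+1 lattice points, so counting each shared vertex once the boundary has gcd(1,8) + gcd(6,18) + gcd(5,26) = 1+6+1 = 8.
Scaling by 6 multiplies the area by 6² = 36 (so the new area is 1188) and multiplies the boundary lattice-point count by 6, giving 48.
By Pick's theorem, the interior count of the dilated polygon is 1188 − 48/2 + 1 = 1165.

1165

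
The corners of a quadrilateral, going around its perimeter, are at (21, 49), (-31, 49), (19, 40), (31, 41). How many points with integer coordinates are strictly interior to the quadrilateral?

Using the shoelace formula, 2A = |(21·49 − (-31)·49) + ((-31)·40 − 19·49) + (19·41 − 31·40) + (31·49 − 21·41)| = 574, so the area is 287.
Summing gcd(|Δx|,|Δy|) over the edges gives the boundary count: gcd(52,0) + gcd(50,9) + gcd(12,1) + gcd(10,8) = 52+1+1+2 = 56.
By Pick's theorem A = I + B/2 − 1, so I = 287 − 56/2 + 1 = 260.

260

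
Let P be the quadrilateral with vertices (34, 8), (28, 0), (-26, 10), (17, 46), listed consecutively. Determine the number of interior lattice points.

1367

The shoelace formula gives twice the area as |(34·0 − 28·8) + (28·10 − (-26)·0) + ((-26)·46 − 17·10) + (17·8 − 34·46)| = 2738, so the area is 1369.
The number of boundary lattice points is Σ gcd(|Δx|,|Δy|) = gcd(6,8) + gcd(54,10) + gcd(43,36) + gcd(17,38) = 2+2+1+1 = 6.
Pick's theorem gives I = A − B/2 + 1 = 1369 − 6/2 + 1 = 1367.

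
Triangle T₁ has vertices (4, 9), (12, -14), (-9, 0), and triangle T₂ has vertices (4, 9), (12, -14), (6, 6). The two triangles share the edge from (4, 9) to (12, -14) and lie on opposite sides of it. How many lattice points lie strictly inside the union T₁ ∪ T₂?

The union is the simple quadrilateral with vertices (4, 9), (-9, 0), (12, -14), (6, 6) in order.
By the shoelace formula, twice the signed area is |(4·0 − (-9)·9) + ((-9)·(-14) − 12·0) + (12·6 − 6·(-14)) + (6·9 − 4·6)| = 393, so the area is 196.5.
The number of boundary lattice points is Σ gcd(|Δx|,|Δy|) = gcd(13,9) + gcd(21,14) + gcd(6,20) + gcd(2,3) = 1+7+2+1 = 11.
By Pick's theorem I = A − B/2 + 1 = 196.5 − 11/2 + 1 = 192.

192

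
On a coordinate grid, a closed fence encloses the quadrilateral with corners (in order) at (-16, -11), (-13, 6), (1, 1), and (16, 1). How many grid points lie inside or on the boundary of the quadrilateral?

Using the shoelace formula, 2A = |[(-16)·6 − (-13)·(-11)] + [(-13)·1 − 1·6] + [1·1 − 16·1] + [16·(-11) − (-16)·1]| = 433, so the area is 216.5.
Summing gcd(|Δx|,|Δy|) over the edges gives the boundary count: gcd(3,17) + gcd(14,5) + gcd(15,0) + gcd(32,12) = 1+1+15+4 = 21.
Pick's theorem gives I = A − B/2 + 1 = 216.5 − 21/2 + 1 = 207, so the closed region contains I + B = 207 + 21 = 228 lattice points.

228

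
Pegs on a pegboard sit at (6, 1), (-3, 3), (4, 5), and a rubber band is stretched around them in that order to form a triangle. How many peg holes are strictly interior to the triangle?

15

Using the shoelace formula, 2A = |(6·3 − (-3)·1) + ((-3)·5 − 4·3) + (4·1 − 6·5)| = 32, so the area is 16.
Along each edge there are gcd(|Δx|,|Δy|)+1 lattice points, so counting each shared vertex once the boundary has gcd(9,2) + gcd(7,2) + gcd(2,4) = 1+1+2 = 4.
By Pick's theorem A = I + B/2 − 1, so I = 16 − 4/2 + 1 = 15.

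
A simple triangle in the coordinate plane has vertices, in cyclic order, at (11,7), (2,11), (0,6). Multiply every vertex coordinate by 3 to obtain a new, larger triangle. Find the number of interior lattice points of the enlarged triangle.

235

By the shoelace formula, twice the signed area is |(11·11 − 2·7) + (2·6 − 0·11) + (0·7 − 11·6)| = 53, so the area is 26.5.
Summing gcd(|Δx|,|Δy|) over the edges gives the boundary count: gcd(9,4) + gcd(2,5) + gcd(11,1) = 1+1+1 = 3.
Scaling by 3 multiplies the area by 3² = 9 (so the new area is 477/2) and multiplies the boundary lattice-point count by 3, giving 9.
By Pick's theorem, the interior count of the dilated polygon is 477/2 − 9/2 + 1 = 235.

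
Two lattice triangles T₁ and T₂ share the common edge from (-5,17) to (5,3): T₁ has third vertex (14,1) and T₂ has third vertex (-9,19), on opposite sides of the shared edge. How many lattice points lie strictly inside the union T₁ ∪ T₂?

The union is the simple quadrilateral with vertices (-5,17), (14,1), (5,3), (-9,19) in order.
The shoelace formula gives twice the area as |[(-5)·1 − 14·17] + [14·3 − 5·1] + [5·19 − (-9)·3] + [(-9)·17 − (-5)·19]| = 142, so the area is 71.
Summing gcd(|Δx|,|Δy|) over the edges gives the boundary count: gcd(19,16) + gcd(9,2) + gcd(14,16) + gcd(4,2) = 1+1+2+2 = 6.
By Pick's theorem I = A − B/2 + 1 = 71 − 6/2 + 1 = 69.

69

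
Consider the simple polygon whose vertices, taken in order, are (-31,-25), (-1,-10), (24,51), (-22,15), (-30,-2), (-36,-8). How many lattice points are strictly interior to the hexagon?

The shoelace formula gives twice the area as |[(-31)·(-10) − (-1)·(-25)] + [(-1)·51 − 24·(-10)] + [24·15 − (-22)·51] + [(-22)·(-2) − (-30)·15] + [(-30)·(-8) − (-36)·(-2)] + [(-36)·(-25) − (-31)·(-8)]| = 3270, so the area is 1635.
Summing gcd(|Δx|,|Δy|) over the edges gives the boundary count: gcd(30,15) + gcd(25,61) + gcd(46,36) + gcd(8,17) + gcd(6,6) + gcd(5,17) = 15+1+2+1+6+1 = 26.
By Pick's theorem A = I + B/2 − 1, so I = 1635 − 26/2 + 1 = 1623.

1623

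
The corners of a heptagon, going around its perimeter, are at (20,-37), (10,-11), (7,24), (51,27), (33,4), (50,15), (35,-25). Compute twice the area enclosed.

Using the shoelace formula, 2A = |(20·(-11) − 10·(-37)) + (10·24 − 7·(-11)) + (7·27 − 51·24) + (51·4 − 33·27) + (33·15 − 50·4) + (50·(-25) − 35·15) + (35·(-37) − 20·(-25))| = 3530, so the area is 1765.

3530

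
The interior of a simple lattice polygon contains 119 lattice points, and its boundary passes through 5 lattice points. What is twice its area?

241

By Pick's theorem, A = I + B/2 − 1 = 119 + 5/2 − 1 = 241/2.
Hence 2A = 241.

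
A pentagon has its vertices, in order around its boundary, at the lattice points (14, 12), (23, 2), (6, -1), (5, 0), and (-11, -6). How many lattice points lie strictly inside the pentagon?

By the shoelace formula, twice the signed area is |(14·2 − 23·12) + (23·(-1) − 6·2) + (6·0 − 5·(-1)) + (5·(-6) − (-11)·0) + ((-11)·12 − 14·(-6))| = 356, so the area is 178.
Along each edge there are gcd(|Δx|,|Δy|)+1 lattice points, so counting each shared vertex once the boundary has gcd(9,10) + gcd(17,3) + gcd(1,1) + gcd(16,6) + gcd(25,18) = 1+1+1+2+1 = 6.
By Pick's theorem A = I + B/2 − 1, so I = 178 − 6/2 + 1 = 176.

176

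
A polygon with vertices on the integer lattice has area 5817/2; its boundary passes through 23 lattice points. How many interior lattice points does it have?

From Pick's theorem, I = A − B/2 + 1 = 5817/2 − 23/2 + 1 = 2898.

2898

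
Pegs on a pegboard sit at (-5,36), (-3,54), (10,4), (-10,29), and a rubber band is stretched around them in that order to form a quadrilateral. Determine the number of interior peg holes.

By the shoelace formula, twice the signed area is |((-5)·54 − (-3)·36) + ((-3)·4 − 10·54) + (10·29 − (-10)·4) + ((-10)·36 − (-5)·29)| = 599, so the area is 299.5.
The number of boundary lattice points is Σ gcd(|Δx|,|Δy|) = gcd(2,18) + gcd(13,50) + gcd(20,25) + gcd(5,7) = 2+1+5+1 = 9.
Pick's theorem gives I = A − B/2 + 1 = 299.5 − 9/2 + 1 = 296.

296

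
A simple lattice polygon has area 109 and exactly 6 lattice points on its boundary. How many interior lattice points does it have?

From Pick's theorem, I = A − B/2 + 1 = 109 − 6/2 + 1 = 107.

107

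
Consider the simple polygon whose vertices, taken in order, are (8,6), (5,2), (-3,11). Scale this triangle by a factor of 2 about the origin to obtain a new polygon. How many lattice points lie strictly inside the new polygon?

116

Using the shoelace formula, 2A = |[8·2 − 5·6] + [5·11 − (-3)·2] + [(-3)·6 − 8·11]| = 59, so the area is 59/2.
Summing gcd(|Δx|,|Δy|) over the edges gives the boundary count: gcd(3,4) + gcd(8,9) + gcd(11,5) = 1+1+1 = 3.
Scaling by 2 multiplies the area by 2² = 4 (so the new area is 118) and multiplies the boundary lattice-point count by 2, giving 6.
By Pick's theorem, the interior count of the dilated polygon is 118 − 6/2 + 1 = 116.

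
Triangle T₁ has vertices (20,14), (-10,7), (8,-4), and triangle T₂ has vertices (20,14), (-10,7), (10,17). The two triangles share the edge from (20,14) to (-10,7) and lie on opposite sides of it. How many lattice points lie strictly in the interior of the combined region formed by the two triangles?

The union is the simple quadrilateral with vertices (20,14), (8,-4), (-10,7), (10,17) in order.
The shoelace formula gives twice the area as |[20·(-4) − 8·14] + [8·7 − (-10)·(-4)] + [(-10)·17 − 10·7] + [10·14 − 20·17]| = 616, so the area is 308.
Along each edge there are gcd(|Δx|,|Δy|)+1 lattice points, so counting each shared vertex once the boundary has gcd(12,18) + gcd(18,11) + gcd(20,10) + gcd(10,3) = 6+1+10+1 = 18.
By Pick's theorem I = A − B/2 + 1 = 308 − 18/2 + 1 = 300.

300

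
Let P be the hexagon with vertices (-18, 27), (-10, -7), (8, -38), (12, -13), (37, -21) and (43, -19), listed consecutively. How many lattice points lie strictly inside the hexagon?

The shoelace formula gives twice the area as |[(-18)·(-7) − (-10)·27] + [(-10)·(-38) − 8·(-7)] + [8·(-13) − 12·(-38)] + [12·(-21) − 37·(-13)] + [37·(-19) − 43·(-21)] + [43·27 − (-18)·(-19)]| = 2432, so the area is 1216.
Summing gcd(|Δx|,|Δy|) over the edges gives the boundary count: gcd(8,34) + gcd(18,31) + gcd(4,25) + gcd(25,8) + gcd(6,2) + gcd(61,46) = 2+1+1+1+2+1 = 8.
By Pick's theorem A = I + B/2 − 1, so I = 1216 − 8/2 + 1 = 1213.

1213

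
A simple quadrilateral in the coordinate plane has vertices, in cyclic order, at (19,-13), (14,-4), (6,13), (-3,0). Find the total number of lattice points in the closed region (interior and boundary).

By the shoelace formula, twice the signed area is |[19·(-4) − 14·(-13)] + [14·13 − 6·(-4)] + [6·0 − (-3)·13] + [(-3)·(-13) − 19·0]| = 390, so the area is 195.
The number of boundary lattice points is Σ gcd(|Δx|,|Δy|) = gcd(5,9) + gcd(8,17) + gcd(9,13) + gcd(22,13) = 1+1+1+1 = 4.
Pick's theorem gives I = A − B/2 + 1 = 195 − 4/2 + 1 = 194, so the closed region contains I + B = 194 + 4 = 198 lattice points.

198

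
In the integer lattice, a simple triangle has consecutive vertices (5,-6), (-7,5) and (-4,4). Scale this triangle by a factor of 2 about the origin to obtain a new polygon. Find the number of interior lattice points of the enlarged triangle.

40

Using the shoelace formula, 2A = |[5·5 − (-7)·(-6)] + [(-7)·4 − (-4)·5] + [(-4)·(-6) − 5·4]| = 21, so the area is 10.5.
Along each edge there are gcd(|Δx|,|Δy|)+1 lattice points, so counting each shared vertex once the boundary has gcd(12,11) + gcd(3,1) + gcd(9,10) = 1+1+1 = 3.
Scaling by 2 multiplies the area by 2² = 4 (so the new area is 42) and multiplies the boundary lattice-point count by 2, giving 6.
By Pick's theorem, the interior count of the dilated polygon is 42 − 6/2 + 1 = 40.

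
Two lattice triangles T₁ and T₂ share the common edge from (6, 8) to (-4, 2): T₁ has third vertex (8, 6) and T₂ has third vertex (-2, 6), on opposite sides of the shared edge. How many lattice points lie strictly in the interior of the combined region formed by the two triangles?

The union is the simple quadrilateral with vertices (6, 8), (8, 6), (-4, 2), (-2, 6) in order.
By the shoelace formula, twice the signed area is |(6·6 − 8·8) + (8·2 − (-4)·6) + ((-4)·6 − (-2)·2) + ((-2)·8 − 6·6)| = 60, so the area is 30.
The number of boundary lattice points is Σ gcd(|Δx|,|Δy|) = gcd(2,2) + gcd(12,4) + gcd(2,4) + gcd(8,2) = 2+4+2+2 = 10.
By Pick's theorem I = A − B/2 + 1 = 30 − 10/2 + 1 = 26.

26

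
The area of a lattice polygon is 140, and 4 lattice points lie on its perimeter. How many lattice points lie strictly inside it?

139

Pick's theorem A = I + B/2 − 1 rearranges to I = A − B/2 + 1 = 140 − 4/2 + 1 = 139.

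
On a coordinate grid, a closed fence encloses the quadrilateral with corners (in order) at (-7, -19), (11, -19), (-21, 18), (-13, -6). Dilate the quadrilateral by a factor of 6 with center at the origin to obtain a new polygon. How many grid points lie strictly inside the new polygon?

The shoelace formula gives twice the area as |[(-7)·(-19) − 11·(-19)] + [11·18 − (-21)·(-19)] + [(-21)·(-6) − (-13)·18] + [(-13)·(-19) − (-7)·(-6)]| = 706, so the area is 353.
Along each edge there are gcd(|Δx|,|Δy|)+1 lattice points, so counting each shared vertex once the boundary has gcd(18,0) + gcd(32,37) + gcd(8,24) + gcd(6,13) = 18+1+8+1 = 28.
Scaling by 6 multiplies the area by 6² = 36 (so the new area is 12708) and multiplies the boundary lattice-point count by 6, giving 168.
By Pick's theorem, the interior count of the dilated polygon is 12708 − 168/2 + 1 = 12625.

12625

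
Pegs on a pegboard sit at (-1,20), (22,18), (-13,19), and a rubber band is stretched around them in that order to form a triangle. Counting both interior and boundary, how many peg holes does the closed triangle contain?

26

The shoelace formula gives twice the area as |((-1)·18 − 22·20) + (22·19 − (-13)·18) + ((-13)·20 − (-1)·19)| = 47, so the area is 23.5.
Summing gcd(|Δx|,|Δy|) over the edges gives the boundary count: gcd(23,2) + gcd(35,1) + gcd(12,1) = 1+1+1 = 3.
Pick's theorem gives I = A − B/2 + 1 = 23.5 − 3/2 + 1 = 23, so the closed region contains I + B = 23 + 3 = 26 lattice points.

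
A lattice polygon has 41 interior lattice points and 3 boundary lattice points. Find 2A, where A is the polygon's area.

83

Pick's theorem states A = I + B/2 − 1, so A = 41 + 3/2 − 1 = 83/2.
Hence 2A = 83.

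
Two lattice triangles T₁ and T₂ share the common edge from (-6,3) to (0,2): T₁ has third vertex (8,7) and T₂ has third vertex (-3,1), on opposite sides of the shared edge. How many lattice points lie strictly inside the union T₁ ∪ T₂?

22

The union is the simple quadrilateral with vertices (-6,3), (8,7), (0,2), (-3,1) in order.
By the shoelace formula, twice the signed area is |[(-6)·7 − 8·3] + [8·2 − 0·7] + [0·1 − (-3)·2] + [(-3)·3 − (-6)·1]| = 47, so the area is 23.5.
Along each edge there are gcd(|Δx|,|Δy|)+1 lattice points, so counting each shared vertex once the boundary has gcd(14,4) + gcd(8,5) + gcd(3,1) + gcd(3,2) = 2+1+1+1 = 5.
By Pick's theorem I = A − B/2 + 1 = 23.5 − 5/2 + 1 = 22.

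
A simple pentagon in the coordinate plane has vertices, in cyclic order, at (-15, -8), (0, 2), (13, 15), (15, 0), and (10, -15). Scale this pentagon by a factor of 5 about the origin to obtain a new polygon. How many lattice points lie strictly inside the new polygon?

10076

By the shoelace formula, twice the signed area is |[(-15)·2 − 0·(-8)] + [0·15 − 13·2] + [13·0 − 15·15] + [15·(-15) − 10·0] + [10·(-8) − (-15)·(-15)]| = 811, so the area is 811/2.
The number of boundary lattice points is Σ gcd(|Δx|,|Δy|) = gcd(15,10) + gcd(13,13) + gcd(2,15) + gcd(5,15) + gcd(25,7) = 5+13+1+5+1 = 25.
Scaling by 5 multiplies the area by 5² = 25 (so the new area is 20275/2) and multiplies the boundary lattice-point count by 5, giving 125.
By Pick's theorem, the interior count of the dilated polygon is 20275/2 − 125/2 + 1 = 10076.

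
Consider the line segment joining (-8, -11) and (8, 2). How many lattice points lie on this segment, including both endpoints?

2

The number of lattice points on a segment between lattice points is gcd(|Δx|,|Δy|) + 1 = gcd(16,13) + 1 = 1 + 1 = 2.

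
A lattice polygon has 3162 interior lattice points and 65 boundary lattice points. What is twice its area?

Pick's theorem states A = I + B/2 − 1, so A = 3162 + 65/2 − 1 = 6387/2.
Hence 2A = 6387.

6387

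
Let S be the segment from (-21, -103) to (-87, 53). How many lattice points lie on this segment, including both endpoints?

The number of lattice points on a segment between lattice points is gcd(|Δx|,|Δy|) + 1 = gcd(66,156) + 1 = 6 + 1 = 7.

7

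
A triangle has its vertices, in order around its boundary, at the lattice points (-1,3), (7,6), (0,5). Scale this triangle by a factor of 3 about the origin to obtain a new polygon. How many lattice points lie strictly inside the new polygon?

55

Using the shoelace formula, 2A = |[(-1)·6 − 7·3] + [7·5 − 0·6] + [0·3 − (-1)·5]| = 13, so the area is 13/2.
The number of boundary lattice points is Σ gcd(|Δx|,|Δy|) = gcd(8,3) + gcd(7,1) + gcd(1,2) = 1+1+1 = 3.
Scaling by 3 multiplies the area by 3² = 9 (so the new area is 58.5) and multiplies the boundary lattice-point count by 3, giving 9.
By Pick's theorem, the interior count of the dilated polygon is 58.5 − 9/2 + 1 = 55.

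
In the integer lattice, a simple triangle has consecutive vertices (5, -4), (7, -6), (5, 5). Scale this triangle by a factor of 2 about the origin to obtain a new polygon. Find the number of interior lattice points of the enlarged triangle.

25

By the shoelace formula, twice the signed area is |[5·(-6) − 7·(-4)] + [7·5 − 5·(-6)] + [5·(-4) − 5·5]| = 18, so the area is 9.
Along each edge there are gcd(|Δx|,|Δy|)+1 lattice points, so counting each shared vertex once the boundary has gcd(2,2) + gcd(2,11) + gcd(0,9) = 2+1+9 = 12.
Scaling by 2 multiplies the area by 2² = 4 (so the new area is 36) and multiplies the boundary lattice-point count by 2, giving 24.
By Pick's theorem, the interior count of the dilated polygon is 36 − 24/2 + 1 = 25.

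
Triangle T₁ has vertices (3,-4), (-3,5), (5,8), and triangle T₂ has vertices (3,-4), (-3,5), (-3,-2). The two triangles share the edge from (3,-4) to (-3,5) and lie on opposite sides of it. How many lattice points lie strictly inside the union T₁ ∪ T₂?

61

The union is the simple quadrilateral with vertices (3,-4), (5,8), (-3,5), (-3,-2) in order.
The shoelace formula gives twice the area as |[3·8 − 5·(-4)] + [5·5 − (-3)·8] + [(-3)·(-2) − (-3)·5] + [(-3)·(-4) − 3·(-2)]| = 132, so the area is 66.
Along each edge there are gcd(|Δx|,|Δy|)+1 lattice points, so counting each shared vertex once the boundary has gcd(2,12) + gcd(8,3) + gcd(0,7) + gcd(6,2) = 2+1+7+2 = 12.
By Pick's theorem I = A − B/2 + 1 = 66 − 12/2 + 1 = 61.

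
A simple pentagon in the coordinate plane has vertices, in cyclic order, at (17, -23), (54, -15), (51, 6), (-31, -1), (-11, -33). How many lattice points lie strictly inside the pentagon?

2014

The shoelace formula gives twice the area as |(17·(-15) − 54·(-23)) + (54·6 − 51·(-15)) + (51·(-1) − (-31)·6) + ((-31)·(-33) − (-11)·(-1)) + ((-11)·(-23) − 17·(-33))| = 4037, so the area is 4037/2.
Along each edge there are gcd(|Δx|,|Δy|)+1 lattice points, so counting each shared vertex once the boundary has gcd(37,8) + gcd(3,21) + gcd(82,7) + gcd(20,32) + gcd(28,10) = 1+3+1+4+2 = 11.
By Pick's theorem A = I + B/2 − 1, so I = 4037/2 − 11/2 + 1 = 2014.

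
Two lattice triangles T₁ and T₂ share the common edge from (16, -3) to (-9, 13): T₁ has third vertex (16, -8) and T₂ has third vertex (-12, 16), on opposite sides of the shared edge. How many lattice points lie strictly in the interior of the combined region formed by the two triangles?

72

The union is the simple quadrilateral with vertices (16, -3), (16, -8), (-9, 13), (-12, 16) in order.
Using the shoelace formula, 2A = |(16·(-8) − 16·(-3)) + (16·13 − (-9)·(-8)) + ((-9)·16 − (-12)·13) + ((-12)·(-3) − 16·16)| = 152, so the area is 76.
Summing gcd(|Δx|,|Δy|) over the edges gives the boundary count: gcd(0,5) + gcd(25,21) + gcd(3,3) + gcd(28,19) = 5+1+3+1 = 10.
By Pick's theorem I = A − B/2 + 1 = 76 − 10/2 + 1 = 72.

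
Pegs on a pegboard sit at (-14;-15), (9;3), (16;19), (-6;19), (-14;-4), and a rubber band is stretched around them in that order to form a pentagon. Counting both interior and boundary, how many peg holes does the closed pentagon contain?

Using the shoelace formula, 2A = |((-14)·3 − 9·(-15)) + (9·19 − 16·3) + (16·19 − (-6)·19) + ((-6)·(-4) − (-14)·19) + ((-14)·(-15) − (-14)·(-4))| = 1078, so the area is 539.
The number of boundary lattice points is Σ gcd(|Δx|,|Δy|) = gcd(23,18) + gcd(7,16) + gcd(22,0) + gcd(8,23) + gcd(0,11) = 1+1+22+1+11 = 36.
Pick's theorem gives I = A − B/2 + 1 = 539 − 36/2 + 1 = 522, so the closed region contains I + B = 522 + 36 = 558 lattice points.

558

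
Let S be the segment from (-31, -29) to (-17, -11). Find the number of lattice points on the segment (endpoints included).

The number of lattice points on a segment between lattice points is gcd(|Δx|,|Δy|) + 1 = gcd(14,18) + 1 = 2 + 1 = 3.

3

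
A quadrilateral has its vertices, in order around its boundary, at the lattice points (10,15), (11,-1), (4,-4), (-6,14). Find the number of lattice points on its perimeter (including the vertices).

5

The number of boundary lattice points is Σ gcd(|Δx|,|Δy|) = gcd(1,16) + gcd(7,3) + gcd(10,18) + gcd(16,1) = 1+1+2+1 = 5.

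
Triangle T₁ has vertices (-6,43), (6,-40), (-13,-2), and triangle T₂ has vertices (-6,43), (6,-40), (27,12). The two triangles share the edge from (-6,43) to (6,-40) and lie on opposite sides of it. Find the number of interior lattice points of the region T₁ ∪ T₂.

1734

The union is the simple quadrilateral with vertices (-6,43), (-13,-2), (6,-40), (27,12) in order.
Using the shoelace formula, 2A = |[(-6)·(-2) − (-13)·43] + [(-13)·(-40) − 6·(-2)] + [6·12 − 27·(-40)] + [27·43 − (-6)·12]| = 3488, so the area is 1744.
Summing gcd(|Δx|,|Δy|) over the edges gives the boundary count: gcd(7,45) + gcd(19,38) + gcd(21,52) + gcd(33,31) = 1+19+1+1 = 22.
By Pick's theorem I = A − B/2 + 1 = 1744 − 22/2 + 1 = 1734.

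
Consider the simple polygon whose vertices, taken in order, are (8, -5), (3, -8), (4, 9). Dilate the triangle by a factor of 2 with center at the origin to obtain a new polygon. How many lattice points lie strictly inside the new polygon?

By the shoelace formula, twice the signed area is |(8·(-8) − 3·(-5)) + (3·9 − 4·(-8)) + (4·(-5) − 8·9)| = 82, so the area is 41.
Along each edge there are gcd(|Δx|,|Δy|)+1 lattice points, so counting each shared vertex once the boundary has gcd(5,3) + gcd(1,17) + gcd(4,14) = 1+1+2 = 4.
Scaling by 2 multiplies the area by 2² = 4 (so the new area is 164) and multiplies the boundary lattice-point count by 2, giving 8.
By Pick's theorem, the interior count of the dilated polygon is 164 − 8/2 + 1 = 161.

161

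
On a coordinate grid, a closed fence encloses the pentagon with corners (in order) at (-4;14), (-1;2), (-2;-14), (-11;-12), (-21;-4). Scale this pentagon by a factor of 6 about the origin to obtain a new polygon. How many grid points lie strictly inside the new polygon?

11209

By the shoelace formula, twice the signed area is |((-4)·2 − (-1)·14) + ((-1)·(-14) − (-2)·2) + ((-2)·(-12) − (-11)·(-14)) + ((-11)·(-4) − (-21)·(-12)) + ((-21)·14 − (-4)·(-4))| = 624, so the area is 312.
Summing gcd(|Δx|,|Δy|) over the edges gives the boundary count: gcd(3,12) + gcd(1,16) + gcd(9,2) + gcd(10,8) + gcd(17,18) = 3+1+1+2+1 = 8.
Scaling by 6 multiplies the area by 6² = 36 (so the new area is 11232) and multiplies the boundary lattice-point count by 6, giving 48.
By Pick's theorem, the interior count of the dilated polygon is 11232 − 48/2 + 1 = 11209.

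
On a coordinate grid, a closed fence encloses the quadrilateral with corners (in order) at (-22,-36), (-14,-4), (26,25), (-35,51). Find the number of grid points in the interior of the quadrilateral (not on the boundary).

1956

Using the shoelace formula, 2A = |[(-22)·(-4) − (-14)·(-36)] + [(-14)·25 − 26·(-4)] + [26·51 − (-35)·25] + [(-35)·(-36) − (-22)·51]| = 3921, so the area is 3921/2.
The number of boundary lattice points is Σ gcd(|Δx|,|Δy|) = gcd(8,32) + gcd(40,29) + gcd(61,26) + gcd(13,87) = 8+1+1+1 = 11.
By Pick's theorem A = I + B/2 − 1, so I = 3921/2 − 11/2 + 1 = 1956.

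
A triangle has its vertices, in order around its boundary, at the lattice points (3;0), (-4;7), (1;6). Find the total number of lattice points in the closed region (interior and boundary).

20

By the shoelace formula, twice the signed area is |(3·7 − (-4)·0) + ((-4)·6 − 1·7) + (1·0 − 3·6)| = 28, so the area is 14.
Summing gcd(|Δx|,|Δy|) over the edges gives the boundary count: gcd(7,7) + gcd(5,1) + gcd(2,6) = 7+1+2 = 10.
Pick's theorem gives I = A − B/2 + 1 = 14 − 10/2 + 1 = 10, so the closed region contains I + B = 10 + 10 = 20 lattice points.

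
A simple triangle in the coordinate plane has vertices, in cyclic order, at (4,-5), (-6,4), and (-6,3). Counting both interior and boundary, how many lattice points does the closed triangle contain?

Using the shoelace formula, 2A = |[4·4 − (-6)·(-5)] + [(-6)·3 − (-6)·4] + [(-6)·(-5) − 4·3]| = 10, so the area is 5.
The number of boundary lattice points is Σ gcd(|Δx|,|Δy|) = gcd(10,9) + gcd(0,1) + gcd(10,8) = 1+1+2 = 4.
Pick's theorem gives I = A − B/2 + 1 = 5 − 4/2 + 1 = 4, so the closed region contains I + B = 4 + 4 = 8 lattice points.

8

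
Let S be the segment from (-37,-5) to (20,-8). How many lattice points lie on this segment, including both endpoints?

The number of lattice points on a segment between lattice points is gcd(|Δx|,|Δy|) + 1 = gcd(57,3) + 1 = 3 + 1 = 4.

4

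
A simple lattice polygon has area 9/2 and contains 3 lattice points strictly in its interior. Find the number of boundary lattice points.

Pick's theorem gives A = I + B/2 − 1, so B = 2(A − I + 1) = 2(9/2 − 3 + 1) = 5.

5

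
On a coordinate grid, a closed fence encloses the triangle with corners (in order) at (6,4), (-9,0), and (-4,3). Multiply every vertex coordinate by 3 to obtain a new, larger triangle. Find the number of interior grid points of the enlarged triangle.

The shoelace formula gives twice the area as |(6·0 − (-9)·4) + ((-9)·3 − (-4)·0) + ((-4)·4 − 6·3)| = 25, so the area is 25/2.
Along each edge there are gcd(|Δx|,|Δy|)+1 lattice points, so counting each shared vertex once the boundary has gcd(15,4) + gcd(5,3) + gcd(10,1) = 1+1+1 = 3.
Scaling by 3 multiplies the area by 3² = 9 (so the new area is 225/2) and multiplies the boundary lattice-point count by 3, giving 9.
By Pick's theorem, the interior count of the dilated polygon is 225/2 − 9/2 + 1 = 109.

109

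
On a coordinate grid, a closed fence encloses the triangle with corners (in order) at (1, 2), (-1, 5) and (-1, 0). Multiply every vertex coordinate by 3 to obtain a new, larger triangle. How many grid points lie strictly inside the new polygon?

By the shoelace formula, twice the signed area is |(1·5 − (-1)·2) + ((-1)·0 − (-1)·5) + ((-1)·2 − 1·0)| = 10, so the area is 5.
Along each edge there are gcd(|Δx|,|Δy|)+1 lattice points, so counting each shared vertex once the boundary has gcd(2,3) + gcd(0,5) + gcd(2,2) = 1+5+2 = 8.
Scaling by 3 multiplies the area by 3² = 9 (so the new area is 45) and multiplies the boundary lattice-point count by 3, giving 24.
By Pick's theorem, the interior count of the dilated polygon is 45 − 24/2 + 1 = 34.

34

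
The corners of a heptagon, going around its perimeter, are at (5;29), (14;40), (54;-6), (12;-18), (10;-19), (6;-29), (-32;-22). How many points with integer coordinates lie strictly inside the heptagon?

2720

The shoelace formula gives twice the area as |[5·40 − 14·29] + [14·(-6) − 54·40] + [54·(-18) − 12·(-6)] + [12·(-19) − 10·(-18)] + [10·(-29) − 6·(-19)] + [6·(-22) − (-32)·(-29)] + [(-32)·29 − 5·(-22)]| = 5452, so the area is 2726.
Summing gcd(|Δx|,|Δy|) over the edges gives the boundary count: gcd(9,11) + gcd(40,46) + gcd(42,12) + gcd(2,1) + gcd(4,10) + gcd(38,7) + gcd(37,51) = 1+2+6+1+2+1+1 = 14.
Pick's theorem gives I = A − B/2 + 1 = 2726 − 14/2 + 1 = 2720.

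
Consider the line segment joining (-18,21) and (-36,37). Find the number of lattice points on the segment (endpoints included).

3

The number of lattice points on a segment between lattice points is gcd(|Δx|,|Δy|) + 1 = gcd(18,16) + 1 = 2 + 1 = 3.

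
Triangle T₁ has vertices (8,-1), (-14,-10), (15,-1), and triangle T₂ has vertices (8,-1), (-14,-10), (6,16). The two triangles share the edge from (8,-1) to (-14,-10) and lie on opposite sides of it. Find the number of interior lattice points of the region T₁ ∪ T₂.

The union is the simple quadrilateral with vertices (8,-1), (15,-1), (-14,-10), (6,16) in order.
Using the shoelace formula, 2A = |(8·(-1) − 15·(-1)) + (15·(-10) − (-14)·(-1)) + ((-14)·16 − 6·(-10)) + (6·(-1) − 8·16)| = 455, so the area is 455/2.
Summing gcd(|Δx|,|Δy|) over the edges gives the boundary count: gcd(7,0) + gcd(29,9) + gcd(20,26) + gcd(2,17) = 7+1+2+1 = 11.
By Pick's theorem I = A − B/2 + 1 = 455/2 − 11/2 + 1 = 223.

223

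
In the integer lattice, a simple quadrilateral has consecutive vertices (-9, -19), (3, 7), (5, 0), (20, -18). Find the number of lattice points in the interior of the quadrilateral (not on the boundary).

334

The shoelace formula gives twice the area as |((-9)·7 − 3·(-19)) + (3·0 − 5·7) + (5·(-18) − 20·0) + (20·(-19) − (-9)·(-18))| = 673, so the area is 673/2.
Along each edge there are gcd(|Δx|,|Δy|)+1 lattice points, so counting each shared vertex once the boundary has gcd(12,26) + gcd(2,7) + gcd(15,18) + gcd(29,1) = 2+1+3+1 = 7.
By Pick's theorem A = I + B/2 − 1, so I = 673/2 − 7/2 + 1 = 334.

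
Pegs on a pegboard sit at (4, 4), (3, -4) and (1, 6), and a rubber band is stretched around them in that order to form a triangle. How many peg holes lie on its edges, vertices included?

Along each edge there are gcd(|Δx|,|Δy|)+1 lattice points, so counting each shared vertex once the boundary has gcd(1,8) + gcd(2,10) + gcd(3,2) = 1+2+1 = 4.

4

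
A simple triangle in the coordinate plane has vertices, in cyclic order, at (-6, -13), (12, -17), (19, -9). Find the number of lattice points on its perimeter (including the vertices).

4

The number of boundary lattice points is Σ gcd(|Δx|,|Δy|) = gcd(18,4) + gcd(7,8) + gcd(25,4) = 2+1+1 = 4.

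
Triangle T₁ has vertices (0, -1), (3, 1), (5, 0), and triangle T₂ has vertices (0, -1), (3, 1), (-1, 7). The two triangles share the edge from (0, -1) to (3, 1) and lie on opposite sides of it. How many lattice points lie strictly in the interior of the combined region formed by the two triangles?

15

The union is the simple quadrilateral with vertices (0, -1), (5, 0), (3, 1), (-1, 7) in order.
The shoelace formula gives twice the area as |[0·0 − 5·(-1)] + [5·1 − 3·0] + [3·7 − (-1)·1] + [(-1)·(-1) − 0·7]| = 33, so the area is 33/2.
Along each edge there are gcd(|Δx|,|Δy|)+1 lattice points, so counting each shared vertex once the boundary has gcd(5,1) + gcd(2,1) + gcd(4,6) + gcd(1,8) = 1+1+2+1 = 5.
By Pick's theorem I = A − B/2 + 1 = 33/2 − 5/2 + 1 = 15.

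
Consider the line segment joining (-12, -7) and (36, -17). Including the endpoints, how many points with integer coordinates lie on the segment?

The number of lattice points on a segment between lattice points is gcd(|Δx|,|Δy|) + 1 = gcd(48,10) + 1 = 2 + 1 = 3.

3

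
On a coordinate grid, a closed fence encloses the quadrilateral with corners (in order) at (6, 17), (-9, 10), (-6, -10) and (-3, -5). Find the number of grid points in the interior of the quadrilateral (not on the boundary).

Using the shoelace formula, 2A = |(6·10 − (-9)·17) + ((-9)·(-10) − (-6)·10) + ((-6)·(-5) − (-3)·(-10)) + ((-3)·17 − 6·(-5))| = 342, so the area is 171.
Along each edge there are gcd(|Δx|,|Δy|)+1 lattice points, so counting each shared vertex once the boundary has gcd(15,7) + gcd(3,20) + gcd(3,5) + gcd(9,22) = 1+1+1+1 = 4.
By Pick's theorem A = I + B/2 − 1, so I = 171 − 4/2 + 1 = 170.

170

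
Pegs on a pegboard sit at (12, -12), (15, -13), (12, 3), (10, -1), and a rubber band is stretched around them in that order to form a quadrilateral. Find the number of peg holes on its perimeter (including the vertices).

Along each edge there are gcd(|Δx|,|Δy|)+1 lattice points, so counting each shared vertex once the boundary has gcd(3,1) + gcd(3,16) + gcd(2,4) + gcd(2,11) = 1+1+2+1 = 5.

5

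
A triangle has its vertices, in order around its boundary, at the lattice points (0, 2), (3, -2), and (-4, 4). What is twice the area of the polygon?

10

The shoelace formula gives twice the area as |(0·(-2) − 3·2) + (3·4 − (-4)·(-2)) + ((-4)·2 − 0·4)| = 10, so the area is 5.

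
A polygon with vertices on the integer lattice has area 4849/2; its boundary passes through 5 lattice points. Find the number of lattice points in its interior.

2423

From Pick's theorem, I = A − B/2 + 1 = 4849/2 − 5/2 + 1 = 2423.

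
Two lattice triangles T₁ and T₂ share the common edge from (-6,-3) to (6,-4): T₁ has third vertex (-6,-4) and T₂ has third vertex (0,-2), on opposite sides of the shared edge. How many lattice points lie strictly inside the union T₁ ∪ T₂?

The union is the simple quadrilateral with vertices (-6,-3), (-6,-4), (6,-4), (0,-2) in order.
The shoelace formula gives twice the area as |[(-6)·(-4) − (-6)·(-3)] + [(-6)·(-4) − 6·(-4)] + [6·(-2) − 0·(-4)] + [0·(-3) − (-6)·(-2)]| = 30, so the area is 15.
Summing gcd(|Δx|,|Δy|) over the edges gives the boundary count: gcd(0,1) + gcd(12,0) + gcd(6,2) + gcd(6,1) = 1+12+2+1 = 16.
By Pick's theorem I = A − B/2 + 1 = 15 − 16/2 + 1 = 8.

8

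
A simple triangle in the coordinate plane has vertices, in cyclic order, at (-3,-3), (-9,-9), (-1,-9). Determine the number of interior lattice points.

By the shoelace formula, twice the signed area is |[(-3)·(-9) − (-9)·(-3)] + [(-9)·(-9) − (-1)·(-9)] + [(-1)·(-3) − (-3)·(-9)]| = 48, so the area is 24.
Along each edge there are gcd(|Δx|,|Δy|)+1 lattice points, so counting each shared vertex once the boundary has gcd(6,6) + gcd(8,0) + gcd(2,6) = 6+8+2 = 16.
By Pick's theorem A = I + B/2 − 1, so I = 24 − 16/2 + 1 = 17.

17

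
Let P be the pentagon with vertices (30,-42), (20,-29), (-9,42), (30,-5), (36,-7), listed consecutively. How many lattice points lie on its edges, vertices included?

6

Along each edge there are gcd(|Δx|,|Δy|)+1 lattice points, so counting each shared vertex once the boundary has gcd(10,13) + gcd(29,71) + gcd(39,47) + gcd(6,2) + gcd(6,35) = 1+1+1+2+1 = 6.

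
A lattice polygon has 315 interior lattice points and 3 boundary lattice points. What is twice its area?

By Pick's theorem, A = I + B/2 − 1 = 315 + 3/2 − 1 = 631/2.
Hence 2A = 631.

631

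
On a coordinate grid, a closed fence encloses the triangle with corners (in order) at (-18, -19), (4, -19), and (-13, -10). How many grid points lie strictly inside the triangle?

By the shoelace formula, twice the signed area is |[(-18)·(-19) − 4·(-19)] + [4·(-10) − (-13)·(-19)] + [(-13)·(-19) − (-18)·(-10)]| = 198, so the area is 99.
Along each edge there are gcd(|Δx|,|Δy|)+1 lattice points, so counting each shared vertex once the boundary has gcd(22,0) + gcd(17,9) + gcd(5,9) = 22+1+1 = 24.
Pick's theorem gives I = A − B/2 + 1 = 99 − 24/2 + 1 = 88.

88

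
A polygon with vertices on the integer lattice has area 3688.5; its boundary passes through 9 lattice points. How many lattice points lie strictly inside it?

Pick's theorem A = I + B/2 − 1 rearranges to I = A − B/2 + 1 = 3688.5 − 9/2 + 1 = 3685.

3685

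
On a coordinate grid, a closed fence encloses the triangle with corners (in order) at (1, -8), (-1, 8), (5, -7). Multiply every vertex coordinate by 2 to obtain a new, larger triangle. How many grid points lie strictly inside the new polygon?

127

By the shoelace formula, twice the signed area is |[1·8 − (-1)·(-8)] + [(-1)·(-7) − 5·8] + [5·(-8) − 1·(-7)]| = 66, so the area is 33.
Summing gcd(|Δx|,|Δy|) over the edges gives the boundary count: gcd(2,16) + gcd(6,15) + gcd(4,1) = 2+3+1 = 6.
Scaling by 2 multiplies the area by 2² = 4 (so the new area is 132) and multiplies the boundary lattice-point count by 2, giving 12.
By Pick's theorem, the interior count of the dilated polygon is 132 − 12/2 + 1 = 127.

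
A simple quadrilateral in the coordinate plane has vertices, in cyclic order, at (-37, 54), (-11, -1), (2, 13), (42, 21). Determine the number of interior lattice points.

1511

Using the shoelace formula, 2A = |((-37)·(-1) − (-11)·54) + ((-11)·13 − 2·(-1)) + (2·21 − 42·13) + (42·54 − (-37)·21)| = 3031, so the area is 3031/2.
The number of boundary lattice points is Σ gcd(|Δx|,|Δy|) = gcd(26,55) + gcd(13,14) + gcd(40,8) + gcd(79,33) = 1+1+8+1 = 11.
Pick's theorem gives I = A − B/2 + 1 = 3031/2 − 11/2 + 1 = 1511.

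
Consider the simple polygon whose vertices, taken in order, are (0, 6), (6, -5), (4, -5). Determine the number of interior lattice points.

The shoelace formula gives twice the area as |(0·(-5) − 6·6) + (6·(-5) − 4·(-5)) + (4·6 − 0·(-5))| = 22, so the area is 11.
Summing gcd(|Δx|,|Δy|) over the edges gives the boundary count: gcd(6,11) + gcd(2,0) + gcd(4,11) = 1+2+1 = 4.
By Pick's theorem A = I + B/2 − 1, so I = 11 − 4/2 + 1 = 10.

10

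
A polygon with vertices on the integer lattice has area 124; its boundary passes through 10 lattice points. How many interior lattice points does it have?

From Pick's theorem, I = A − B/2 + 1 = 124 − 10/2 + 1 = 120.

120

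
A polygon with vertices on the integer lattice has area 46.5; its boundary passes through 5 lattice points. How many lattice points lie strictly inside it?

Pick's theorem A = I + B/2 − 1 rearranges to I = A − B/2 + 1 = 46.5 − 5/2 + 1 = 45.

45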